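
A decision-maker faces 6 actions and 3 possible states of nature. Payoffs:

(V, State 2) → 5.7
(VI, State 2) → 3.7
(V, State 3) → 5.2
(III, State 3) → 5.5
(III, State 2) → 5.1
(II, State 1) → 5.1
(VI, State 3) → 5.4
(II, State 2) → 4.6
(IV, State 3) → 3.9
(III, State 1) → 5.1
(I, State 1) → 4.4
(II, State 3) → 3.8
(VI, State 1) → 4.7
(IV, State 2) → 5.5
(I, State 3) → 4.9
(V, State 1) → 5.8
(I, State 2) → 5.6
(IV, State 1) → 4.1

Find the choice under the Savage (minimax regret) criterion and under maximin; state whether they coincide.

minimax regret → V; maximin → V (agree)

Column bests: State 1=5.8, State 2=5.7, State 3=5.5.
I regrets: 1.4, 0.1, 0.6 → max 1.4
II regrets: 0.7, 1.1, 1.7 → max 1.7
III regrets: 0.7, 0.6, 0.0 → max 0.7
IV regrets: 1.7, 0.2, 1.6 → max 1.7
V regrets: 0.0, 0.0, 0.3 → max 0.3
VI regrets: 1.1, 2.0, 0.1 → max 2.0
Smallest max regret = 0.3 → V.
Row minima: I=4.4, II=3.8, III=5.1, IV=3.9, V=5.2, VI=3.7
Best worst-case = 5.2 → V.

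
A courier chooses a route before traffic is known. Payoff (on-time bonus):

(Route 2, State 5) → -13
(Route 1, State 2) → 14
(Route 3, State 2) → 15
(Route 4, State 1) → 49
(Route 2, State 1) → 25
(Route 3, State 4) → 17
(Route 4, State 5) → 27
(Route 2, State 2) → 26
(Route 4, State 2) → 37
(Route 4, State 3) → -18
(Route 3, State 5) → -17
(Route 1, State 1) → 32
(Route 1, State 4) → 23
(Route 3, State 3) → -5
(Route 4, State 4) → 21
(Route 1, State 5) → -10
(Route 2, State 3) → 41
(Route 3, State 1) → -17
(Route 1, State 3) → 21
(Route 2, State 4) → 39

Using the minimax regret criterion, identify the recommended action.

Route 1

Column bests: State 1=49, State 2=37, State 3=41, State 4=39, State 5=27.
Route 1 regrets: 17, 23, 20, 16, 37 → max 37
Route 2 regrets: 24, 11, 0, 0, 40 → max 40
Route 3 regrets: 66, 22, 46, 22, 44 → max 66
Route 4 regrets: 0, 0, 59, 18, 0 → max 59
Smallest max regret = 37 → Route 1.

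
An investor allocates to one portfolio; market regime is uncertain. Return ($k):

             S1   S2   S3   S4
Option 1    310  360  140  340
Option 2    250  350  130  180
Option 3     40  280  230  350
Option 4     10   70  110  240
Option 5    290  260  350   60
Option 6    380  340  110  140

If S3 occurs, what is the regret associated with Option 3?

120

Best payoff under S3 is 350.
Regret = 350 − 230 = 120.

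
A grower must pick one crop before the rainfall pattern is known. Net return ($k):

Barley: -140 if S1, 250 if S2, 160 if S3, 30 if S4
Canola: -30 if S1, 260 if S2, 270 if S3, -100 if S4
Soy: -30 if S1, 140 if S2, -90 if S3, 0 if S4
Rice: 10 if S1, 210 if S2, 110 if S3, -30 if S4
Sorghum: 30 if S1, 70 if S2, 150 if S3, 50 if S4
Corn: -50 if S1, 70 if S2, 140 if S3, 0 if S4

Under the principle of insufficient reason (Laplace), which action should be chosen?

Canola

Row averages: Barley=75, Canola=100, Soy=5, Rice=75, Sorghum=75, Corn=40
Highest average = 100 → Canola.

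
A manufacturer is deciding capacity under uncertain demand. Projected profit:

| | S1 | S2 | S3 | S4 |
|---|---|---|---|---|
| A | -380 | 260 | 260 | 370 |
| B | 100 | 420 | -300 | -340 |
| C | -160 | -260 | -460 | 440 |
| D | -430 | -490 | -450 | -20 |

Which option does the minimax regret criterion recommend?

A

Column bests: S1=100, S2=420, S3=260, S4=440.
A regrets: 480, 160, 0, 70 → max 480
B regrets: 0, 0, 560, 780 → max 780
C regrets: 260, 680, 720, 0 → max 720
D regrets: 530, 910, 710, 460 → max 910
Smallest max regret = 480 → A.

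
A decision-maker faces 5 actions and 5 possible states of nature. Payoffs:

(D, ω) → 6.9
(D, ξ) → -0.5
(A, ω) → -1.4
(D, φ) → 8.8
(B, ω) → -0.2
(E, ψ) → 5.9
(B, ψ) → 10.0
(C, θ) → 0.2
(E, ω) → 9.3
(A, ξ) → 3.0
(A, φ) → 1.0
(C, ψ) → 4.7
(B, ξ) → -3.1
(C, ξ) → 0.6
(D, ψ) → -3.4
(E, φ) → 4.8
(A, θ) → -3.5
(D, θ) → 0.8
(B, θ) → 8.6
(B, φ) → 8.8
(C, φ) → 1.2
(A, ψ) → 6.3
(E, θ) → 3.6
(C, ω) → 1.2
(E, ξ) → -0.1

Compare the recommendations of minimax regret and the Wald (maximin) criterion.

Column bests: θ=8.6, φ=8.8, ψ=10.0, ω=9.3, ξ=3.0.
A regrets: 12.1, 7.8, 3.7, 10.7, 0.0 → max 12.1
B regrets: 0.0, 0.0, 0.0, 9.5, 6.1 → max 9.5
C regrets: 8.4, 7.6, 5.3, 8.1, 2.4 → max 8.4
D regrets: 7.8, 0.0, 13.4, 2.4, 3.5 → max 13.4
E regrets: 5.0, 4.0, 4.1, 0.0, 3.1 → max 5.0
Smallest max regret = 5.0 → E.
Row minima: A=-3.5, B=-3.1, C=0.2, D=-3.4, E=-0.1
Best worst-case = 0.2 → C.

minimax regret → E; maximin → C (disagree)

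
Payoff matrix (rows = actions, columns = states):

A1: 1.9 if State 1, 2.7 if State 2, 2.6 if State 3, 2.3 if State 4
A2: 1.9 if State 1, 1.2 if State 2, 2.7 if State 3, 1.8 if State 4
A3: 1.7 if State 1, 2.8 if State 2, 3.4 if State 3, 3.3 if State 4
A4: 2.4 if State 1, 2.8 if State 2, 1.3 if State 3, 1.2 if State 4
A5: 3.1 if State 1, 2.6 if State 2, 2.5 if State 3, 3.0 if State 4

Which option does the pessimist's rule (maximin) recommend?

A5

Row minima: A1=1.9, A2=1.2, A3=1.7, A4=1.2, A5=2.5
Best worst-case = 2.5 → A5.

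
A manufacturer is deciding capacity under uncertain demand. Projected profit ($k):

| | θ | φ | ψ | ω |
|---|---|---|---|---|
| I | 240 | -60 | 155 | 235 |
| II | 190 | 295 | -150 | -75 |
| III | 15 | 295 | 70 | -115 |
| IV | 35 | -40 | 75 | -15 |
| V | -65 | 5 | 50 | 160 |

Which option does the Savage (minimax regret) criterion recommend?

V

Column bests: θ=240, φ=295, ψ=155, ω=235.
I regrets: 0, 355, 0, 0 → max 355
II regrets: 50, 0, 305, 310 → max 310
III regrets: 225, 0, 85, 350 → max 350
IV regrets: 205, 335, 80, 250 → max 335
V regrets: 305, 290, 105, 75 → max 305
Smallest max regret = 305 → V.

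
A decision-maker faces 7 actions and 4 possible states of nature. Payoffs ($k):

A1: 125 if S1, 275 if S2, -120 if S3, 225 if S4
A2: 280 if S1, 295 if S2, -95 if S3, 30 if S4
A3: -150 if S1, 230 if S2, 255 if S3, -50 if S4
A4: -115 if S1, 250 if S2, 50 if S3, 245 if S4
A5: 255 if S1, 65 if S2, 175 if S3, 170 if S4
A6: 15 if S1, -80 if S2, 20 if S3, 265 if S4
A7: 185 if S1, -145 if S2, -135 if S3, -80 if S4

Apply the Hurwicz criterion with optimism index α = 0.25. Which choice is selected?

A1: 0.25·275 + 0.75·(-120) = -21.25
A2: 0.25·295 + 0.75·(-95) = 2.5
A3: 0.25·255 + 0.75·(-150) = -48.75
A4: 0.25·250 + 0.75·(-115) = -23.75
A5: 0.25·255 + 0.75·65 = 112.5
A6: 0.25·265 + 0.75·(-80) = 6.25
A7: 0.25·185 + 0.75·(-145) = -62.5
Highest Hurwicz score = 112.5 → A5.

A5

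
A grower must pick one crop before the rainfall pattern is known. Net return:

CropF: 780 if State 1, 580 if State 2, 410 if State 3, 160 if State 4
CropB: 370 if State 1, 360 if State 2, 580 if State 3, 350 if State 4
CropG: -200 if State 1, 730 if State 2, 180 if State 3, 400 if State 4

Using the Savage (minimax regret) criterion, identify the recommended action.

CropF

Column bests: State 1=780, State 2=730, State 3=580, State 4=400.
CropF regrets: 0, 150, 170, 240 → max 240
CropB regrets: 410, 370, 0, 50 → max 410
CropG regrets: 980, 0, 400, 0 → max 980
Smallest max regret = 240 → CropF.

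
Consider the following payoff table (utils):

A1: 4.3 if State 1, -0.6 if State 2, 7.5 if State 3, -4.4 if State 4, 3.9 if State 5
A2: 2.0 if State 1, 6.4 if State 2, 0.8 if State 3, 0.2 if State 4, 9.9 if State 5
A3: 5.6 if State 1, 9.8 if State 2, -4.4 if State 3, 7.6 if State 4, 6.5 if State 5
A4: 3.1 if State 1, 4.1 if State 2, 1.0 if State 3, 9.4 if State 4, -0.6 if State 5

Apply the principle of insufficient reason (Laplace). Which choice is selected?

Row averages: A1=2.14, A2=3.86, A3=5.02, A4=3.4
Highest average = 5.02 → A3.

A3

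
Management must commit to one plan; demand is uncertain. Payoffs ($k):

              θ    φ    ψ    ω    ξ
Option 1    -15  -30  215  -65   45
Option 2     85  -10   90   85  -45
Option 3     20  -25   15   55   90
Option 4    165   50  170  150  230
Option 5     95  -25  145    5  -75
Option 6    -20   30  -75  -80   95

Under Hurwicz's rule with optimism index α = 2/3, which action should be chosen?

Option 4

Option 1: 2/3·215 + 1/3·(-65) = 365/3
Option 2: 2/3·90 + 1/3·(-45) = 45
Option 3: 2/3·90 + 1/3·(-25) = 155/3
Option 4: 2/3·230 + 1/3·50 = 170
Option 5: 2/3·145 + 1/3·(-75) = 215/3
Option 6: 2/3·95 + 1/3·(-80) = 110/3
Highest Hurwicz score = 170 → Option 4.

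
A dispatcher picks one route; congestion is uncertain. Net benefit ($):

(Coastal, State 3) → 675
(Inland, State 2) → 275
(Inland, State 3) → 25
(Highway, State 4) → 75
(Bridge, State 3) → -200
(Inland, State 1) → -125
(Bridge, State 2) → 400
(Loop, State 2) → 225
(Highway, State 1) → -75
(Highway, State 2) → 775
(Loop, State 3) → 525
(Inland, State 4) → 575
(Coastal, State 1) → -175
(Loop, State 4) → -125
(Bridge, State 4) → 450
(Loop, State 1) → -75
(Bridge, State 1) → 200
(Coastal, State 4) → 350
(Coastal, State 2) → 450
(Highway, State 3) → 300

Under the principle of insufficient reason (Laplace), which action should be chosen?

Coastal

Row averages: Coastal=325, Highway=268.75, Bridge=212.5, Inland=187.5, Loop=137.5
Highest average = 325 → Coastal.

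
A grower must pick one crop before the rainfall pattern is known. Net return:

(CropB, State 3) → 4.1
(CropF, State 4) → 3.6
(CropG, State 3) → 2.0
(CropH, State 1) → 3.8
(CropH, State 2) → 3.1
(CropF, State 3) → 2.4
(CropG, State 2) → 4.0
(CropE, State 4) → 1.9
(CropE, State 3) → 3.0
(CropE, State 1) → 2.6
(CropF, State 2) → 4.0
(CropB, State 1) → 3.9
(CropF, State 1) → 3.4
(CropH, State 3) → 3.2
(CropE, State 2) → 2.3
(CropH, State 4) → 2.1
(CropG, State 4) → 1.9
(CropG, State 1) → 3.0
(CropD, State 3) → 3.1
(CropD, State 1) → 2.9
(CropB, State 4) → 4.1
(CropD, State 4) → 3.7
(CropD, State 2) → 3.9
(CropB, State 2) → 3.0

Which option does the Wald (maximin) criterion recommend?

Row minima: CropG=1.9, CropF=2.4, CropD=2.9, CropB=3.0, CropH=2.1, CropE=1.9
Best worst-case = 3.0 → CropB.

CropB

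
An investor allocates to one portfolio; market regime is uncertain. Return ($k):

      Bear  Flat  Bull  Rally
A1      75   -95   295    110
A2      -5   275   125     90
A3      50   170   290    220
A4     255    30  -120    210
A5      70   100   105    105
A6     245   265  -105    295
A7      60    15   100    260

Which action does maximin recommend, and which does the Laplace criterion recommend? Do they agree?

maximin → A5; laplace → A3 (disagree)

Row minima: A1=-95, A2=-5, A3=50, A4=-120, A5=70, A6=-105, A7=15
Best worst-case = 70 → A5.
Row averages: A1=96.25, A2=121.25, A3=182.5, A4=93.75, A5=95, A6=175, A7=108.75
Highest average = 182.5 → A3.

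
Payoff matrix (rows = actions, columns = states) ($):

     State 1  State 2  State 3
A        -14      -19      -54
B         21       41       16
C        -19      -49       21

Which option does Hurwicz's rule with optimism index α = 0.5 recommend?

B

A: 0.5·(-14) + 0.5·(-54) = -34
B: 0.5·41 + 0.5·16 = 28.5
C: 0.5·21 + 0.5·(-49) = -14
Highest Hurwicz score = 28.5 → B.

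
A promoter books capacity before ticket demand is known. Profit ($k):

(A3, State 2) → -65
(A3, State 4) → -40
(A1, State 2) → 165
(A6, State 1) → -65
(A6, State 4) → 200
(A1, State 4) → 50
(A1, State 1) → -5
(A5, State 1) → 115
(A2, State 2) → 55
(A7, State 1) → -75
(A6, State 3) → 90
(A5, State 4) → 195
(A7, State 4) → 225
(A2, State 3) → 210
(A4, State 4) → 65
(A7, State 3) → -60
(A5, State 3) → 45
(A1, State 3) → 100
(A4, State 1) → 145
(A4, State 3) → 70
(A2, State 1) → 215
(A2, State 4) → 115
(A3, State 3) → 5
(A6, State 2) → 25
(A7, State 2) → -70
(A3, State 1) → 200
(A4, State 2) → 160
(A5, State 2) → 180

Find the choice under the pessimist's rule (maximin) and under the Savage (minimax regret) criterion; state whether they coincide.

maximin → A4; minimax regret → A2 (disagree)

Row minima: A1=-5, A2=55, A3=-65, A4=65, A5=45, A6=-65, A7=-75
Best worst-case = 65 → A4.
Column bests: State 1=215, State 2=180, State 3=210, State 4=225.
A1 regrets: 220, 15, 110, 175 → max 220
A2 regrets: 0, 125, 0, 110 → max 125
A3 regrets: 15, 245, 205, 265 → max 265
A4 regrets: 70, 20, 140, 160 → max 160
A5 regrets: 100, 0, 165, 30 → max 165
A6 regrets: 280, 155, 120, 25 → max 280
A7 regrets: 290, 250, 270, 0 → max 290
Smallest max regret = 125 → A2.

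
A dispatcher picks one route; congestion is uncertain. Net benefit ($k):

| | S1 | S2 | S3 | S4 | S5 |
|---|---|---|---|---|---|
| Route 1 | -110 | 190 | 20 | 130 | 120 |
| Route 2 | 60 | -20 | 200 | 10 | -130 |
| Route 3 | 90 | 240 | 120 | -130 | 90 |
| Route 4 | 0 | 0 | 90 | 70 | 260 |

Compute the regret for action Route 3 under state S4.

260

Best payoff under S4 is 130.
Regret = 130 − (-130) = 260.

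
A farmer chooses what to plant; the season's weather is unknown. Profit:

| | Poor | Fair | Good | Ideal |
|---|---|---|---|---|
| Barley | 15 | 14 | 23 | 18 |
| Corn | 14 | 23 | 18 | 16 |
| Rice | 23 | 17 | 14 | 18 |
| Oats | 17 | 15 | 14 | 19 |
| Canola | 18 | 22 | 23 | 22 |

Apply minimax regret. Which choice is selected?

Canola

Column bests: Poor=23, Fair=23, Good=23, Ideal=22.
Barley regrets: 8, 9, 0, 4 → max 9
Corn regrets: 9, 0, 5, 6 → max 9
Rice regrets: 0, 6, 9, 4 → max 9
Oats regrets: 6, 8, 9, 3 → max 9
Canola regrets: 5, 1, 0, 0 → max 5
Smallest max regret = 5 → Canola.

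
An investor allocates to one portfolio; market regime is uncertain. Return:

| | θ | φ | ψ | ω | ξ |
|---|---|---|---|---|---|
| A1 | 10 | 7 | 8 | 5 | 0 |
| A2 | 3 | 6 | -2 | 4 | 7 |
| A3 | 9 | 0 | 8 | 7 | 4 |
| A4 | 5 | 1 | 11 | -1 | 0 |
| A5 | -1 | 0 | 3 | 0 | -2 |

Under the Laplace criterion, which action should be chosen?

Row averages: A1=6, A2=3.6, A3=5.6, A4=3.2, A5=0
Highest average = 6 → A1.

A1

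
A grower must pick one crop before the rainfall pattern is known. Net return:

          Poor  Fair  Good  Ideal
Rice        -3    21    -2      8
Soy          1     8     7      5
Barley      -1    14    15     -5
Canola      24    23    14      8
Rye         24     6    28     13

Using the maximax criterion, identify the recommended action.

Row maxima: Rice=21, Soy=8, Barley=15, Canola=24, Rye=28
Best best-case = 28 → Rye.

Rye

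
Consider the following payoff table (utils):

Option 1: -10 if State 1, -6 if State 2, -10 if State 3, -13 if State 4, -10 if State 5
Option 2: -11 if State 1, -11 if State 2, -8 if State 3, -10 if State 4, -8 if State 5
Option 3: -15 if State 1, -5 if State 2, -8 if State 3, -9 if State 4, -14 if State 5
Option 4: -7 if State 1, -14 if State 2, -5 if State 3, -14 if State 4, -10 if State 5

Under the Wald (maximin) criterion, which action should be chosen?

Option 2

Row minima: Option 1=-13, Option 2=-11, Option 3=-15, Option 4=-14
Best worst-case = -11 → Option 2.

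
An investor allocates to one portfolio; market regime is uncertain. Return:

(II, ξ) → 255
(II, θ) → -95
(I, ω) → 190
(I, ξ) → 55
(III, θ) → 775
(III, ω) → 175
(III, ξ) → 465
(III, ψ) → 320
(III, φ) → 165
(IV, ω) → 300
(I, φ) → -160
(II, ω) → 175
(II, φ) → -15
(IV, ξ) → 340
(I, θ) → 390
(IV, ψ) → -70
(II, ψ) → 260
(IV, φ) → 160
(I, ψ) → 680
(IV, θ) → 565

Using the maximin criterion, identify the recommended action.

Row minima: I=-160, II=-95, III=165, IV=-70
Best worst-case = 165 → III.

III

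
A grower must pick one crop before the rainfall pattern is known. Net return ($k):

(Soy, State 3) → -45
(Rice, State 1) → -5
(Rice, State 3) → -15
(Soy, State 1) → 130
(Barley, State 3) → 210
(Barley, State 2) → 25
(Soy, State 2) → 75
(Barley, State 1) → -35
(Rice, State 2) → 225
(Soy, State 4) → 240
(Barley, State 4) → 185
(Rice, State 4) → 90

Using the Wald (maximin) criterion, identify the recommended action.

Rice

Row minima: Barley=-35, Rice=-15, Soy=-45
Best worst-case = -15 → Rice.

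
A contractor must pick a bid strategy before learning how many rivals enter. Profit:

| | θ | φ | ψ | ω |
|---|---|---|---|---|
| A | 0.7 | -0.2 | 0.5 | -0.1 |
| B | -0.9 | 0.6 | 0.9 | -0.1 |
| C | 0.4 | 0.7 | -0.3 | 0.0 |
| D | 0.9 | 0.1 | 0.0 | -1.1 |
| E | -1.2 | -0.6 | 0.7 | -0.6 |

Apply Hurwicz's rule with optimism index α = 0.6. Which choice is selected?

A: 0.6·0.7 + 0.4·(-0.2) = 0.34
B: 0.6·0.9 + 0.4·(-0.9) = 0.18
C: 0.6·0.7 + 0.4·(-0.3) = 0.3
D: 0.6·0.9 + 0.4·(-1.1) = 0.1
E: 0.6·0.7 + 0.4·(-1.2) = -0.06
Highest Hurwicz score = 0.34 → A.

A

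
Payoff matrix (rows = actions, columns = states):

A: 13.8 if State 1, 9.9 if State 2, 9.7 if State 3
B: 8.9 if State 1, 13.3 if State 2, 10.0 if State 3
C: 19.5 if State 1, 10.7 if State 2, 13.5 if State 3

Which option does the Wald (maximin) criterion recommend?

Row minima: A=9.7, B=8.9, C=10.7
Best worst-case = 10.7 → C.

C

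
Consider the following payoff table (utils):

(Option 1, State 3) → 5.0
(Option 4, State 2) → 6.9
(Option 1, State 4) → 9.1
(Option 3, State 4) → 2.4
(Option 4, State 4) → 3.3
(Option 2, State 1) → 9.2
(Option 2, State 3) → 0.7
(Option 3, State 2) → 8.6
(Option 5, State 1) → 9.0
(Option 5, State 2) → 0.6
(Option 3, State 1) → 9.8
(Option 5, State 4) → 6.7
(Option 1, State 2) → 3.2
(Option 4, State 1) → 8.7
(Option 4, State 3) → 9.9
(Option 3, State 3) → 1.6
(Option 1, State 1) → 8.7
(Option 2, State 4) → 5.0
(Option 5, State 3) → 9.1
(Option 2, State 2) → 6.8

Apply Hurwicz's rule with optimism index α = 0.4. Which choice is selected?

Option 1: 0.4·9.1 + 0.6·3.2 = 5.56
Option 2: 0.4·9.2 + 0.6·0.7 = 4.1
Option 3: 0.4·9.8 + 0.6·1.6 = 4.88
Option 4: 0.4·9.9 + 0.6·3.3 = 5.94
Option 5: 0.4·9.1 + 0.6·0.6 = 4
Highest Hurwicz score = 5.94 → Option 4.

Option 4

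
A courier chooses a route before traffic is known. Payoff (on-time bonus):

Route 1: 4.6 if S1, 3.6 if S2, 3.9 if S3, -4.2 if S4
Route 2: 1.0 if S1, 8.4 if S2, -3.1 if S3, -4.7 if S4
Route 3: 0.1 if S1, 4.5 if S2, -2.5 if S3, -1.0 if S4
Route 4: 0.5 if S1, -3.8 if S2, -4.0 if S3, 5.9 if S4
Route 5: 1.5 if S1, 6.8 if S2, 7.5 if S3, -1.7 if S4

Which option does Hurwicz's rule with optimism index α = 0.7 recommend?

Route 1: 0.7·4.6 + 0.3·(-4.2) = 1.96
Route 2: 0.7·8.4 + 0.3·(-4.7) = 4.47
Route 3: 0.7·4.5 + 0.3·(-2.5) = 2.4
Route 4: 0.7·5.9 + 0.3·(-4.0) = 2.93
Route 5: 0.7·7.5 + 0.3·(-1.7) = 4.74
Highest Hurwicz score = 4.74 → Route 5.

Route 5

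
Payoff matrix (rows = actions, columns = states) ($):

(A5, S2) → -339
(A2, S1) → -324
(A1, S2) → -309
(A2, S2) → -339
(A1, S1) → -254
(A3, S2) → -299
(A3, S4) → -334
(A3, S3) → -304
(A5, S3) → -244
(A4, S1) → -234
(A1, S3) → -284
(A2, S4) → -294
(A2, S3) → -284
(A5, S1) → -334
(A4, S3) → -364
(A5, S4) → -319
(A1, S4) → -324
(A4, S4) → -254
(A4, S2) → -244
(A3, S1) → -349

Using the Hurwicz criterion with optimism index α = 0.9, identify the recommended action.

A1: 0.9·(-254) + 0.1·(-324) = -261
A2: 0.9·(-284) + 0.1·(-339) = -289.5
A3: 0.9·(-299) + 0.1·(-349) = -304
A4: 0.9·(-234) + 0.1·(-364) = -247
A5: 0.9·(-244) + 0.1·(-339) = -253.5
Highest Hurwicz score = -247 → A4.

A4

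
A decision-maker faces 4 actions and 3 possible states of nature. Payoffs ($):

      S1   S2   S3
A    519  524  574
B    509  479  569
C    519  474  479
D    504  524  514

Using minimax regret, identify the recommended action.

A

Column bests: S1=519, S2=524, S3=574.
A regrets: 0, 0, 0 → max 0
B regrets: 10, 45, 5 → max 45
C regrets: 0, 50, 95 → max 95
D regrets: 15, 0, 60 → max 60
Smallest max regret = 0 → A.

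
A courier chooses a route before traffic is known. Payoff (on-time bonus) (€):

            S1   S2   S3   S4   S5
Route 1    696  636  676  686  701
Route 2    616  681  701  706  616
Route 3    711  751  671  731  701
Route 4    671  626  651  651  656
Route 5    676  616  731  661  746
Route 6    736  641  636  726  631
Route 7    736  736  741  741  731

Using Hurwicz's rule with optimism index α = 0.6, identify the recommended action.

Route 1: 0.6·701 + 0.4·636 = 675
Route 2: 0.6·706 + 0.4·616 = 670
Route 3: 0.6·751 + 0.4·671 = 719
Route 4: 0.6·671 + 0.4·626 = 653
Route 5: 0.6·746 + 0.4·616 = 694
Route 6: 0.6·736 + 0.4·631 = 694
Route 7: 0.6·741 + 0.4·731 = 737
Highest Hurwicz score = 737 → Route 7.

Route 7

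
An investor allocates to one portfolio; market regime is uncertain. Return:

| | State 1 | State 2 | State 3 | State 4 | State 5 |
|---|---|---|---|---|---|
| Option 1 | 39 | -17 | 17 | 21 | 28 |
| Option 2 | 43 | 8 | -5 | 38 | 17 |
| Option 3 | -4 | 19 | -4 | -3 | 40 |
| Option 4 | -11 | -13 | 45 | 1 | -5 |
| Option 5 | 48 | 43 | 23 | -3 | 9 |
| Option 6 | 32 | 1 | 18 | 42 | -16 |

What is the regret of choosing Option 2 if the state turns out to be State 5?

Best payoff under State 5 is 40.
Regret = 40 − 17 = 23.

23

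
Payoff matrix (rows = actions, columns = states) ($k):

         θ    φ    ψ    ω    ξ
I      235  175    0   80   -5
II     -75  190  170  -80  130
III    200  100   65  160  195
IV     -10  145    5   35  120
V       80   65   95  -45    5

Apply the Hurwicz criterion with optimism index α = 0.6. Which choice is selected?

III

I: 0.6·235 + 0.4·(-5) = 139
II: 0.6·190 + 0.4·(-80) = 82
III: 0.6·200 + 0.4·65 = 146
IV: 0.6·145 + 0.4·(-10) = 83
V: 0.6·95 + 0.4·(-45) = 39
Highest Hurwicz score = 146 → III.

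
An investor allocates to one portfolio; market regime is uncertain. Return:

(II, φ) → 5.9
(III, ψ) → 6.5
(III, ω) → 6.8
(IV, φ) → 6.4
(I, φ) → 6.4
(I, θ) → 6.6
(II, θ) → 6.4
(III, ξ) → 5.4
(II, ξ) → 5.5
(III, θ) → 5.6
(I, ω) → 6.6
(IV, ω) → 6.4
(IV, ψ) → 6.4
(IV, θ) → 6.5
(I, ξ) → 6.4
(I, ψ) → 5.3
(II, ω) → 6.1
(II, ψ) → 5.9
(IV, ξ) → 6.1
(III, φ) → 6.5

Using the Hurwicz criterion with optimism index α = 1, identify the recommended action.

III

I: 1·6.6 + 0·5.3 = 6.6
II: 1·6.4 + 0·5.5 = 6.4
III: 1·6.8 + 0·5.4 = 6.8
IV: 1·6.5 + 0·6.1 = 6.5
Highest Hurwicz score = 6.8 → III.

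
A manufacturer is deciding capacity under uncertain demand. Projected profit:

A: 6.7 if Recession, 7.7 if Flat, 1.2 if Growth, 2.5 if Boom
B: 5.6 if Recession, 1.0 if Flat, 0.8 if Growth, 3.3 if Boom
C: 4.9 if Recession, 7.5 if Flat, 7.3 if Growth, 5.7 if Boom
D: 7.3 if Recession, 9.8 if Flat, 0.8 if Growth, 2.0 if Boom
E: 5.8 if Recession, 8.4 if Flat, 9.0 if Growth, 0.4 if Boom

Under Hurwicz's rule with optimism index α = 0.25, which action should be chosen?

A: 0.25·7.7 + 0.75·1.2 = 2.825
B: 0.25·5.6 + 0.75·0.8 = 2
C: 0.25·7.5 + 0.75·4.9 = 5.55
D: 0.25·9.8 + 0.75·0.8 = 3.05
E: 0.25·9.0 + 0.75·0.4 = 2.55
Highest Hurwicz score = 5.55 → C.

C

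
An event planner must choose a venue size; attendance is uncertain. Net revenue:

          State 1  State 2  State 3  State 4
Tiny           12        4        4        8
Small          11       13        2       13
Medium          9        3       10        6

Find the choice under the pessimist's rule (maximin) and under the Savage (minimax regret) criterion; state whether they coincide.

Row minima: Tiny=4, Small=2, Medium=3
Best worst-case = 4 → Tiny.
Column bests: State 1=12, State 2=13, State 3=10, State 4=13.
Tiny regrets: 0, 9, 6, 5 → max 9
Small regrets: 1, 0, 8, 0 → max 8
Medium regrets: 3, 10, 0, 7 → max 10
Smallest max regret = 8 → Small.

maximin → Tiny; minimax regret → Small (disagree)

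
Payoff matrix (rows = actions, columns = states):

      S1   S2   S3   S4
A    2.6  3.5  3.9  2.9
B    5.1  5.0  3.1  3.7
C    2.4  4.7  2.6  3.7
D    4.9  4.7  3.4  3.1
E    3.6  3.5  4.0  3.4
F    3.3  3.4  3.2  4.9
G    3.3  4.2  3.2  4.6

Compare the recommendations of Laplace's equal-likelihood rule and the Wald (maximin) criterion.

laplace → B; maximin → E (disagree)

Row averages: A=3.225, B=4.225, C=3.35, D=4.025, E=3.625, F=3.7, G=3.825
Highest average = 4.225 → B.
Row minima: A=2.6, B=3.1, C=2.4, D=3.1, E=3.4, F=3.2, G=3.2
Best worst-case = 3.4 → E.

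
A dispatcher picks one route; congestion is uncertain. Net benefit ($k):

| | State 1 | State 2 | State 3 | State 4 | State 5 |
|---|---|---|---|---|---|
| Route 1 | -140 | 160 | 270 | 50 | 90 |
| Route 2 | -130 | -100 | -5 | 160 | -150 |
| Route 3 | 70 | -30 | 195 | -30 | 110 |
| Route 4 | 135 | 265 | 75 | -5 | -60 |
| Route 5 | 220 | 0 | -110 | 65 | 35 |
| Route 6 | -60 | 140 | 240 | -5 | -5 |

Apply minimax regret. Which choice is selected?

Column bests: State 1=220, State 2=265, State 3=270, State 4=160, State 5=110.
Route 1 regrets: 360, 105, 0, 110, 20 → max 360
Route 2 regrets: 350, 365, 275, 0, 260 → max 365
Route 3 regrets: 150, 295, 75, 190, 0 → max 295
Route 4 regrets: 85, 0, 195, 165, 170 → max 195
Route 5 regrets: 0, 265, 380, 95, 75 → max 380
Route 6 regrets: 280, 125, 30, 165, 115 → max 280
Smallest max regret = 195 → Route 4.

Route 4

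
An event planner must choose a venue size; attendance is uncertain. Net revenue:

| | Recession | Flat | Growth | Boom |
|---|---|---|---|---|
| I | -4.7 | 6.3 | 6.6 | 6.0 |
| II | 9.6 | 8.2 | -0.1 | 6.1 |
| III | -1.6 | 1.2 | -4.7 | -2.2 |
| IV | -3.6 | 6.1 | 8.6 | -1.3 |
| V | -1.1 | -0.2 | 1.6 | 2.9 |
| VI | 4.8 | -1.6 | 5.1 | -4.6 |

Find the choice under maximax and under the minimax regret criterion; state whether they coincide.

maximax → II; minimax regret → II (agree)

Row maxima: I=6.6, II=9.6, III=1.2, IV=8.6, V=2.9, VI=5.1
Best best-case = 9.6 → II.
Column bests: Recession=9.6, Flat=8.2, Growth=8.6, Boom=6.1.
I regrets: 14.3, 1.9, 2.0, 0.1 → max 14.3
II regrets: 0.0, 0.0, 8.7, 0.0 → max 8.7
III regrets: 11.2, 7.0, 13.3, 8.3 → max 13.3
IV regrets: 13.2, 2.1, 0.0, 7.4 → max 13.2
V regrets: 10.7, 8.4, 7.0, 3.2 → max 10.7
VI regrets: 4.8, 9.8, 3.5, 10.7 → max 10.7
Smallest max regret = 8.7 → II.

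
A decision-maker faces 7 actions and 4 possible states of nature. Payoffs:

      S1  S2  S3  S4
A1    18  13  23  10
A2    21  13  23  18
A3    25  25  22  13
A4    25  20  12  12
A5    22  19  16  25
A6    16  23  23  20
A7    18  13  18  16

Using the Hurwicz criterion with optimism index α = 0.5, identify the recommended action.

A1: 0.5·23 + 0.5·10 = 16.5
A2: 0.5·23 + 0.5·13 = 18
A3: 0.5·25 + 0.5·13 = 19
A4: 0.5·25 + 0.5·12 = 18.5
A5: 0.5·25 + 0.5·16 = 20.5
A6: 0.5·23 + 0.5·16 = 19.5
A7: 0.5·18 + 0.5·13 = 15.5
Highest Hurwicz score = 20.5 → A5.

A5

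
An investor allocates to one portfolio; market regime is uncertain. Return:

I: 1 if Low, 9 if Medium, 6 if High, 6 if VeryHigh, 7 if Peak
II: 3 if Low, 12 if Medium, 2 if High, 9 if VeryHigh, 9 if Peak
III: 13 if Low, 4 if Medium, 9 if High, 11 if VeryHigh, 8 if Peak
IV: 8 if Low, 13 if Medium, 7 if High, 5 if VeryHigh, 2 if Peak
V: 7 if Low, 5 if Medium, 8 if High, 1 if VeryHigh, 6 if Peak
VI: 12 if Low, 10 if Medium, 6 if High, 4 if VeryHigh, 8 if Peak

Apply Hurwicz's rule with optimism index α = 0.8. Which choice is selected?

I: 0.8·9 + 0.2·1 = 7.4
II: 0.8·12 + 0.2·2 = 10
III: 0.8·13 + 0.2·4 = 11.2
IV: 0.8·13 + 0.2·2 = 10.8
V: 0.8·8 + 0.2·1 = 6.6
VI: 0.8·12 + 0.2·4 = 10.4
Highest Hurwicz score = 11.2 → III.

III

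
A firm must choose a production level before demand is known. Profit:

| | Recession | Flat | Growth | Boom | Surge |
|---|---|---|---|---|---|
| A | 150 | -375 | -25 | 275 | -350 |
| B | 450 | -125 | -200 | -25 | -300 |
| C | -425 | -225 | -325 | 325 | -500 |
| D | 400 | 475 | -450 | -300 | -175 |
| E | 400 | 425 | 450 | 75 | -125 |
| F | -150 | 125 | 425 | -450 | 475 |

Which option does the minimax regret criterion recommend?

E

Column bests: Recession=450, Flat=475, Growth=450, Boom=325, Surge=475.
A regrets: 300, 850, 475, 50, 825 → max 850
B regrets: 0, 600, 650, 350, 775 → max 775
C regrets: 875, 700, 775, 0, 975 → max 975
D regrets: 50, 0, 900, 625, 650 → max 900
E regrets: 50, 50, 0, 250, 600 → max 600
F regrets: 600, 350, 25, 775, 0 → max 775
Smallest max regret = 600 → E.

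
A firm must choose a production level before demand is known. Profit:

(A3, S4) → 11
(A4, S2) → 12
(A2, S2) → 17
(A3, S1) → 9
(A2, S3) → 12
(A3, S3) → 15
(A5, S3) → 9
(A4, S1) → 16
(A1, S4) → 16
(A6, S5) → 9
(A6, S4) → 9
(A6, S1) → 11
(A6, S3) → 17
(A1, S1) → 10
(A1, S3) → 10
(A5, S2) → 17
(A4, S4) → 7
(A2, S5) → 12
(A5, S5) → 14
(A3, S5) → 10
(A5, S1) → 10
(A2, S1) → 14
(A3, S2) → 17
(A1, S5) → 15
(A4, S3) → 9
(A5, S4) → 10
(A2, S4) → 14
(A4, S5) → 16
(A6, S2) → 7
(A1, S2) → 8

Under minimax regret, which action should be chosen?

A2

Column bests: S1=16, S2=17, S3=17, S4=16, S5=16.
A1 regrets: 6, 9, 7, 0, 1 → max 9
A2 regrets: 2, 0, 5, 2, 4 → max 5
A3 regrets: 7, 0, 2, 5, 6 → max 7
A4 regrets: 0, 5, 8, 9, 0 → max 9
A5 regrets: 6, 0, 8, 6, 2 → max 8
A6 regrets: 5, 10, 0, 7, 7 → max 10
Smallest max regret = 5 → A2.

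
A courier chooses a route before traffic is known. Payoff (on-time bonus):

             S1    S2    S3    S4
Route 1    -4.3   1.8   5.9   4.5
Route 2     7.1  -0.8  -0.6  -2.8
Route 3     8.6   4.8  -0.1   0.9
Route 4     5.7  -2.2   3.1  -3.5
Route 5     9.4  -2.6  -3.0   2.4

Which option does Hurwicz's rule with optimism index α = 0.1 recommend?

Route 3

Route 1: 0.1·5.9 + 0.9·(-4.3) = -3.28
Route 2: 0.1·7.1 + 0.9·(-2.8) = -1.81
Route 3: 0.1·8.6 + 0.9·(-0.1) = 0.77
Route 4: 0.1·5.7 + 0.9·(-3.5) = -2.58
Route 5: 0.1·9.4 + 0.9·(-3.0) = -1.76
Highest Hurwicz score = 0.77 → Route 3.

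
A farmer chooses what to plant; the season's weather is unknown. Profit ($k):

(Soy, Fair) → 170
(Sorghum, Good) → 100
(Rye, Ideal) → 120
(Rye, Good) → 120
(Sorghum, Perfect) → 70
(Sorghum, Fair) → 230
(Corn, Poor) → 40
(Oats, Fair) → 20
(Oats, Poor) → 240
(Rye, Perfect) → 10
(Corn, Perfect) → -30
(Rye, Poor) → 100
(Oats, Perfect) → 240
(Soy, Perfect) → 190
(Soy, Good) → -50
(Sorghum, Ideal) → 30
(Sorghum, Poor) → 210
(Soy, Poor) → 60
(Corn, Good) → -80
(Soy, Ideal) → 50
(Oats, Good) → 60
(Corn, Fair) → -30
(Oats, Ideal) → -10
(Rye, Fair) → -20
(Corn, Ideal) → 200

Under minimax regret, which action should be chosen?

Sorghum

Column bests: Poor=240, Fair=230, Good=120, Ideal=200, Perfect=240.
Rye regrets: 140, 250, 0, 80, 230 → max 250
Soy regrets: 180, 60, 170, 150, 50 → max 180
Oats regrets: 0, 210, 60, 210, 0 → max 210
Sorghum regrets: 30, 0, 20, 170, 170 → max 170
Corn regrets: 200, 260, 200, 0, 270 → max 270
Smallest max regret = 170 → Sorghum.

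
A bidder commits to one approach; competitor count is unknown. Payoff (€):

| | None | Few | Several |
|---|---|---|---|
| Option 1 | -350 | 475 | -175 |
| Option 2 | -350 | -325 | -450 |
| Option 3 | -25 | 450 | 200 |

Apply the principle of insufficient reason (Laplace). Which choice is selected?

Row averages: Option 1=-50/3, Option 2=-375, Option 3=625/3
Highest average = 625/3 → Option 3.

Option 3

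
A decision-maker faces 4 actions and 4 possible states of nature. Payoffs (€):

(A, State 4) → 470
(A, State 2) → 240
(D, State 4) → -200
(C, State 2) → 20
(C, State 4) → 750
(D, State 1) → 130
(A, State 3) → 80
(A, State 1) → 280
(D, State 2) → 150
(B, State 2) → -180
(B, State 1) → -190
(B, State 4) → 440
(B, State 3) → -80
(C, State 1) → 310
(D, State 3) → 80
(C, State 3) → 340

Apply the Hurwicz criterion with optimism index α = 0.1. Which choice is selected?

A

A: 0.1·470 + 0.9·80 = 119
B: 0.1·440 + 0.9·(-190) = -127
C: 0.1·750 + 0.9·20 = 93
D: 0.1·150 + 0.9·(-200) = -165
Highest Hurwicz score = 119 → A.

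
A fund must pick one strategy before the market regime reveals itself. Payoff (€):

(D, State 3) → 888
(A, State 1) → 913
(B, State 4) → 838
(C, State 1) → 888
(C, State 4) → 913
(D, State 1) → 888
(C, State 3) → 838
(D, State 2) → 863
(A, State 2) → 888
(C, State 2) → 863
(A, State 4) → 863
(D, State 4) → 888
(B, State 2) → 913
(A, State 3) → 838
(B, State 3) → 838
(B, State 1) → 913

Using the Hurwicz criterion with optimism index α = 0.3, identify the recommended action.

A: 0.3·913 + 0.7·838 = 860.5
B: 0.3·913 + 0.7·838 = 860.5
C: 0.3·913 + 0.7·838 = 860.5
D: 0.3·888 + 0.7·863 = 870.5
Highest Hurwicz score = 870.5 → D.

D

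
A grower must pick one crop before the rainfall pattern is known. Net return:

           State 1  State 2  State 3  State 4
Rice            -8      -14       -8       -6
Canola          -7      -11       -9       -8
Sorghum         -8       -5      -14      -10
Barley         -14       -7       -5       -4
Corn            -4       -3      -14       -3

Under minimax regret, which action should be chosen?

Canola

Column bests: State 1=-4, State 2=-3, State 3=-5, State 4=-3.
Rice regrets: 4, 11, 3, 3 → max 11
Canola regrets: 3, 8, 4, 5 → max 8
Sorghum regrets: 4, 2, 9, 7 → max 9
Barley regrets: 10, 4, 0, 1 → max 10
Corn regrets: 0, 0, 9, 0 → max 9
Smallest max regret = 8 → Canola.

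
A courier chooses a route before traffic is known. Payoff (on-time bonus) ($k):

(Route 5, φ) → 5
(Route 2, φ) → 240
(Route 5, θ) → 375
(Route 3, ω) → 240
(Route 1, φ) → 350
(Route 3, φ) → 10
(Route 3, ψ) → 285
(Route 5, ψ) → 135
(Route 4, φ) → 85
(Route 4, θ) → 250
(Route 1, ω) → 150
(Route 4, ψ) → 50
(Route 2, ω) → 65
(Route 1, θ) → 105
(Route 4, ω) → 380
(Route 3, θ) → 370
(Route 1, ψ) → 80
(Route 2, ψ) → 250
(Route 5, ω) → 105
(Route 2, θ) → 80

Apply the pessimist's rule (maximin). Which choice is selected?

Row minima: Route 1=80, Route 2=65, Route 3=10, Route 4=50, Route 5=5
Best worst-case = 80 → Route 1.

Route 1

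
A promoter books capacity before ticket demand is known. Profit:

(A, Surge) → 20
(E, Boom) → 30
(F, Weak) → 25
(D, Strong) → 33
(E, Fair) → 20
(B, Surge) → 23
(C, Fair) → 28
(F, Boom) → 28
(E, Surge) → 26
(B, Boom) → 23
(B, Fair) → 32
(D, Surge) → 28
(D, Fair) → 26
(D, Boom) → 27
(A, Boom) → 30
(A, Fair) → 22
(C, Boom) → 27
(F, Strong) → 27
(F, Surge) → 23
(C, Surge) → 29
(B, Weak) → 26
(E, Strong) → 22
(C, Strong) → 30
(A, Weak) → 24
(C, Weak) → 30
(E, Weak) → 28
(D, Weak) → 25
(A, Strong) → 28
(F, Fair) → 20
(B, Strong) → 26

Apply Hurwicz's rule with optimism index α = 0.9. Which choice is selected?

A: 0.9·30 + 0.1·20 = 29
B: 0.9·32 + 0.1·23 = 31.1
C: 0.9·30 + 0.1·27 = 29.7
D: 0.9·33 + 0.1·25 = 32.2
E: 0.9·30 + 0.1·20 = 29
F: 0.9·28 + 0.1·20 = 27.2
Highest Hurwicz score = 32.2 → D.

D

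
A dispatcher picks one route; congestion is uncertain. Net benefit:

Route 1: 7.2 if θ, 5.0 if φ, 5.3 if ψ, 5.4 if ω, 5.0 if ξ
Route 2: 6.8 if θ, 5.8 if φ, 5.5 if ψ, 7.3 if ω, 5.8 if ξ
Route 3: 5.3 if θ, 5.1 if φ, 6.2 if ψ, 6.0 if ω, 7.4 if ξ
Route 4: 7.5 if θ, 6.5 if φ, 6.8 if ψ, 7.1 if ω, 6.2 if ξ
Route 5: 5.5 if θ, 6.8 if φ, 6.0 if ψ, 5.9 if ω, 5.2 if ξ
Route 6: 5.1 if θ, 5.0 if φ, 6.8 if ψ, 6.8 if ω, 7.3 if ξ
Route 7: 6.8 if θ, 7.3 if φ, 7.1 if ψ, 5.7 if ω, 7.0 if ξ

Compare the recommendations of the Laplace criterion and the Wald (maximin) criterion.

Row averages: Route 1=5.58, Route 2=6.24, Route 3=6, Route 4=6.82, Route 5=5.88, Route 6=6.2, Route 7=6.78
Highest average = 6.82 → Route 4.
Row minima: Route 1=5.0, Route 2=5.5, Route 3=5.1, Route 4=6.2, Route 5=5.2, Route 6=5.0, Route 7=5.7
Best worst-case = 6.2 → Route 4.

laplace → Route 4; maximin → Route 4 (agree)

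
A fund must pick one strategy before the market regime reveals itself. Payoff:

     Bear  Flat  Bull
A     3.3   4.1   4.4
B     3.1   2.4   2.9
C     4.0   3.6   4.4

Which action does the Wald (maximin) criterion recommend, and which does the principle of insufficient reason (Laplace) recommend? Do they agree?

Row minima: A=3.3, B=2.4, C=3.6
Best worst-case = 3.6 → C.
Row averages: A=59/15, B=2.8, C=4
Highest average = 4 → C.

maximin → C; laplace → C (agree)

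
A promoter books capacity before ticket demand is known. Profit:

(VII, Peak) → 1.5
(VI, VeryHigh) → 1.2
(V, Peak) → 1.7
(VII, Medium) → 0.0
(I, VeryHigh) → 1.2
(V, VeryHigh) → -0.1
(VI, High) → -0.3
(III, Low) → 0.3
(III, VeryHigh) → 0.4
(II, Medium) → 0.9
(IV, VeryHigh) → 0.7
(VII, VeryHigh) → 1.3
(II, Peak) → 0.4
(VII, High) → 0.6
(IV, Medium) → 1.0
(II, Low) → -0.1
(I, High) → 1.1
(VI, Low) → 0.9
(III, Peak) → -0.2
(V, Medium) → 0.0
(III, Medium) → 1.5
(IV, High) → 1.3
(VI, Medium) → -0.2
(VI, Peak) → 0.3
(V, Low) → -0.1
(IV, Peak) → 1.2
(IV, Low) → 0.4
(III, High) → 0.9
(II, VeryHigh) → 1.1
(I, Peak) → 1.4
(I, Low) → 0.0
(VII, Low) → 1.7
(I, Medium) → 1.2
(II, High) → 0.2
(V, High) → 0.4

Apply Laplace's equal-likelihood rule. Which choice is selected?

VII

Row averages: I=0.98, II=0.5, III=0.58, IV=0.92, V=0.38, VI=0.38, VII=1.02
Highest average = 1.02 → VII.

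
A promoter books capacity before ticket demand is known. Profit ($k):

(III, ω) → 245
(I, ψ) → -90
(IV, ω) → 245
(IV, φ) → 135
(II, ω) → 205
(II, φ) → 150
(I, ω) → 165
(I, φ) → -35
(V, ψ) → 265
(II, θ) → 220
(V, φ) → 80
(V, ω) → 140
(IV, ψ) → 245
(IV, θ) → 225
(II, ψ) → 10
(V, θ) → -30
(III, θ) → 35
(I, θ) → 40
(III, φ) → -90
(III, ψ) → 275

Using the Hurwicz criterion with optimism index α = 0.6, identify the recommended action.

IV

I: 0.6·165 + 0.4·(-90) = 63
II: 0.6·220 + 0.4·10 = 136
III: 0.6·275 + 0.4·(-90) = 129
IV: 0.6·245 + 0.4·135 = 201
V: 0.6·265 + 0.4·(-30) = 147
Highest Hurwicz score = 201 → IV.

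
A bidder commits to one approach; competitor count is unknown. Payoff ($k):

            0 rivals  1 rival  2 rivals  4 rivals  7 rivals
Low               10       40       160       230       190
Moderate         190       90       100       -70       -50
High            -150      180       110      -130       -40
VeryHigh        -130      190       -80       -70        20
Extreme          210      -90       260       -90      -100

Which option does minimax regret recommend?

Column bests: 0 rivals=210, 1 rival=190, 2 rivals=260, 4 rivals=230, 7 rivals=190.
Low regrets: 200, 150, 100, 0, 0 → max 200
Moderate regrets: 20, 100, 160, 300, 240 → max 300
High regrets: 360, 10, 150, 360, 230 → max 360
VeryHigh regrets: 340, 0, 340, 300, 170 → max 340
Extreme regrets: 0, 280, 0, 320, 290 → max 320
Smallest max regret = 200 → Low.

Low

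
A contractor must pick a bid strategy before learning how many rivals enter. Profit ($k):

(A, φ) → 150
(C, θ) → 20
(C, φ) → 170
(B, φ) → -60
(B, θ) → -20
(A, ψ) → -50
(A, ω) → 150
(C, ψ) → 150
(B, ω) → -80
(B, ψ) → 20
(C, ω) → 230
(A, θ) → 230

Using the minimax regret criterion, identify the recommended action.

A

Column bests: θ=230, φ=170, ψ=150, ω=230.
A regrets: 0, 20, 200, 80 → max 200
B regrets: 250, 230, 130, 310 → max 310
C regrets: 210, 0, 0, 0 → max 210
Smallest max regret = 200 → A.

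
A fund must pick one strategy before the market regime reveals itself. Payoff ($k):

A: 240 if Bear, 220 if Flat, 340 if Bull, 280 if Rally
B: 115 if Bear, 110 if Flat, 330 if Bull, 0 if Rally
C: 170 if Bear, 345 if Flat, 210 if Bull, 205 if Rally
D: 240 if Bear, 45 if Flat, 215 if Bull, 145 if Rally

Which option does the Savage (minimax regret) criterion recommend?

Column bests: Bear=240, Flat=345, Bull=340, Rally=280.
A regrets: 0, 125, 0, 0 → max 125
B regrets: 125, 235, 10, 280 → max 280
C regrets: 70, 0, 130, 75 → max 130
D regrets: 0, 300, 125, 135 → max 300
Smallest max regret = 125 → A.

A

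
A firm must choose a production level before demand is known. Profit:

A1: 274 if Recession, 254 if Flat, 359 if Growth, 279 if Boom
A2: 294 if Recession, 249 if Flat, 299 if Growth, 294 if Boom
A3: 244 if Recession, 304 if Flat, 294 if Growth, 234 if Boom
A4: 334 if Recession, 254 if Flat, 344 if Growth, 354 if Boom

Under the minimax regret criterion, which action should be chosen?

Column bests: Recession=334, Flat=304, Growth=359, Boom=354.
A1 regrets: 60, 50, 0, 75 → max 75
A2 regrets: 40, 55, 60, 60 → max 60
A3 regrets: 90, 0, 65, 120 → max 120
A4 regrets: 0, 50, 15, 0 → max 50
Smallest max regret = 50 → A4.

A4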